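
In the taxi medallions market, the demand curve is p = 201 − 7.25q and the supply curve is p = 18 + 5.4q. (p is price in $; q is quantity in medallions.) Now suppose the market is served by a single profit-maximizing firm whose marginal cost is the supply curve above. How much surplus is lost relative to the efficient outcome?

$175.69

Competitive equilibrium: 201 − 7.25q = 18 + 5.4q → q* = 14.4664, p* = 96.1186.
Marginal revenue: MR = 201 − 14.5q. Set MR = MC: 201 − 14.5q = 18 + 5.4q → q_m = 9.196.
Price p_m = 201 − 7.25·9.196 = 134.329; MC(q_m) = 18 + 5.4·9.196 = 67.6584.
Competitive q* = 14.4664, so Δq = 5.2704; wedge = 134.329 − 67.6584 = 66.6706.
DWL = ½ × 5.2704 × 66.6706 = $175.69.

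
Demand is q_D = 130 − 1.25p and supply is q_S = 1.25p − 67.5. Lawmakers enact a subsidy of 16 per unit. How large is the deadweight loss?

80

In inverse form: demand p = 104 − 0.8q, supply p = 54 + 0.8q.
Competitive equilibrium: 104 − 0.8q = 54 + 0.8q → q* = 31.25, p* = 79.
The subsidy lowers effective supply by 16: p = 38 + 0.8q.
New quantity: 104 − 0.8q = 38 + 0.8q → q' = 41.25.
Overproduction Δq = 41.25 − 31.25 = 10; wedge = subsidy = 16.
Deadweight loss = ½ × 10 × 16 = 80.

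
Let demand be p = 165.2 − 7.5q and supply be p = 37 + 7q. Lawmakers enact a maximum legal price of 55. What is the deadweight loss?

285.01

Competitive equilibrium: 165.2 − 7.5q = 37 + 7q → q* = 8.84138, p* = 98.88966.
At the ceiling p = 55, quantity supplied = (55 − 37)/7 = 2.57143.
Willingness to pay at q' = 2.57143: 165.2 − 7.5·2.57143 = 145.91428.
Δq = 8.84138 − 2.57143 = 6.26995; wedge = 145.91428 − 55 = 90.91428.
Welfare loss = ½ × 6.26995 × 90.91428 = 285.01.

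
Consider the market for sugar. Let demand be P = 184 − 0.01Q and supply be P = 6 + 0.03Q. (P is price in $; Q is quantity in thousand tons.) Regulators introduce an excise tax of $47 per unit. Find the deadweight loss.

Competitive equilibrium: 184 − 0.01Q = 6 + 0.03Q → Q* = 4450, P* = 139.5.
With the tax, the buyer price exceeds the seller price by 47: (184 − 0.01Q) − (6 + 0.03Q) = 47 → Q' = 3275.
ΔQ = 4450 − 3275 = 1175; the wedge equals the tax, 47.
The triangle = ½ × 1175 × 47 = $27612.50 thousand.

$27612.50 thousand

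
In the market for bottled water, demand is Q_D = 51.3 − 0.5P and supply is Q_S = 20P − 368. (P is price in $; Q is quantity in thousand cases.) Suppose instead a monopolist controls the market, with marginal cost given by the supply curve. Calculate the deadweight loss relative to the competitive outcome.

In inverse form: demand P = 102.6 − 2Q, supply P = 18.4 + 0.05Q.
Competitive equilibrium: 102.6 − 2Q = 18.4 + 0.05Q → Q* = 41.0732, P* = 20.4537.
Marginal revenue: MR = 102.6 − 4Q. Set MR = MC: 102.6 − 4Q = 18.4 + 0.05Q → Q_m = 20.7901.
Price P_m = 102.6 − 2·20.7901 = 61.0198; MC(Q_m) = 18.4 + 0.05·20.7901 = 19.4395.
Competitive Q* = 41.0732, so ΔQ = 20.2831; wedge = 61.0198 − 19.4395 = 41.5803.
Welfare loss = ½ × 20.2831 × 41.5803 = $421.69 thousand.

$421.69 thousand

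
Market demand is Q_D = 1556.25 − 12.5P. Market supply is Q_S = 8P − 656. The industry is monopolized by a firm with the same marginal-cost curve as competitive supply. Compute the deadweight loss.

347.12

In inverse form: demand P = 124.5 − 0.08Q, supply P = 82 + 0.125Q.
Competitive equilibrium: 124.5 − 0.08Q = 82 + 0.125Q → Q* = 207.3171, P* = 107.9146.
Marginal revenue: MR = 124.5 − 0.16Q. Set MR = MC: 124.5 − 0.16Q = 82 + 0.125Q → Q_m = 149.1228.
Price P_m = 124.5 − 0.08·149.1228 = 112.5702; MC(Q_m) = 82 + 0.125·149.1228 = 100.6404.
Competitive Q* = 207.3171, so ΔQ = 58.1943; wedge = 112.5702 − 100.6404 = 11.9298.
Deadweight loss = ½ × 58.1943 × 11.9298 = 347.12.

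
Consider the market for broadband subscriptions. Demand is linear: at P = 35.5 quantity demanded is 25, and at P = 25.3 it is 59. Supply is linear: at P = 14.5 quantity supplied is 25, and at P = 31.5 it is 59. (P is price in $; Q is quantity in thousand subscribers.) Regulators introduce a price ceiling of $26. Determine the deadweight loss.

$4.225 thousand

Demand slope = (25.3 − 35.5)/(59 − 25) = −0.3, so P = 43 − 0.3Q.
Supply slope = (31.5 − 14.5)/(59 − 25) = 0.5, so P = 2 + 0.5Q.
Competitive equilibrium: 43 − 0.3Q = 2 + 0.5Q → Q* = 51.25, P* = 27.625.
At the ceiling P = 26, quantity supplied = (26 − 2)/0.5 = 48.
Willingness to pay at Q' = 48: 43 − 0.3·48 = 28.6.
ΔQ = 51.25 − 48 = 3.25; wedge = 28.6 − 26 = 2.6.
Welfare loss = ½ × 3.25 × 2.6 = $4.225 thousand.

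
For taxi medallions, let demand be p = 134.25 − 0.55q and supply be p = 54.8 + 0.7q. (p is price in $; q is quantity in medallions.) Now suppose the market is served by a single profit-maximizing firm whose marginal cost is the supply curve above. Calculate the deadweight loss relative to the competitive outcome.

Competitive equilibrium: 134.25 − 0.55q = 54.8 + 0.7q → q* = 63.56, p* = 99.292.
Marginal revenue: MR = 134.25 − 1.1q. Set MR = MC: 134.25 − 1.1q = 54.8 + 0.7q → q_m = 44.1389.
Price p_m = 134.25 − 0.55·44.1389 = 109.9736; MC(q_m) = 54.8 + 0.7·44.1389 = 85.6972.
Competitive q* = 63.56, so Δq = 19.4211; wedge = 109.9736 − 85.6972 = 24.2764.
Welfare loss = ½ × 19.4211 × 24.2764 = $235.74.

$235.74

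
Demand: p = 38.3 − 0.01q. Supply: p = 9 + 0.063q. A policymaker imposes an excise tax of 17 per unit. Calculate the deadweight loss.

Competitive equilibrium: 38.3 − 0.01q = 9 + 0.063q → q* = 401.3699, p* = 34.2863.
With the tax, the buyer price exceeds the seller price by 17: (38.3 − 0.01q) − (9 + 0.063q) = 17 → q' = 168.4932.
Δq = 401.3699 − 168.4932 = 232.8767; the wedge equals the tax, 17.
The triangle = ½ × 232.8767 × 17 = 1979.45.

1979.45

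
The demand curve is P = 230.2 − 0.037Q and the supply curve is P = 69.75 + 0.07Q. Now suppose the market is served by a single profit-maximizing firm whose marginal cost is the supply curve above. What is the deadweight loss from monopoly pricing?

7942.26

Competitive equilibrium: 230.2 − 0.037Q = 69.75 + 0.07Q → Q* = 1499.53271, P* = 174.71729.
Marginal revenue: MR = 230.2 − 0.074Q. Set MR = MC: 230.2 − 0.074Q = 69.75 + 0.07Q → Q_m = 1114.23611.
Price P_m = 230.2 − 0.037·1114.23611 = 188.97326; MC(Q_m) = 69.75 + 0.07·1114.23611 = 147.74653.
Competitive Q* = 1499.53271, so ΔQ = 385.2966; wedge = 188.97326 − 147.74653 = 41.22673.
The triangle = ½ × 385.2966 × 41.22673 = 7942.26.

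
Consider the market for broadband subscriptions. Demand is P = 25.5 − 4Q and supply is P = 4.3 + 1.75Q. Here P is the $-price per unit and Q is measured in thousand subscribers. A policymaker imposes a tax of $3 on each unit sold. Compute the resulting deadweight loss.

Competitive equilibrium: 25.5 − 4Q = 4.3 + 1.75Q → Q* = 3.687, P* = 10.7522.
With the tax, the buyer price exceeds the seller price by 3: (25.5 − 4Q) − (4.3 + 1.75Q) = 3 → Q' = 3.1652.
ΔQ = 3.687 − 3.1652 = 0.5218; the wedge equals the tax, 3.
Welfare loss = ½ × 0.5218 × 3 = $0.78 thousand.

$0.78 thousand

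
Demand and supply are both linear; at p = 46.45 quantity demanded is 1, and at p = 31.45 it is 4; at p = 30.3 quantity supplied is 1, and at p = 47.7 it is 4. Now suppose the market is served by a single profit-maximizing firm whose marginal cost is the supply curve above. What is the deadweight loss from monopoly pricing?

Demand slope = (31.45 − 46.45)/(4 − 1) = −5, so p = 51.45 − 5q.
Supply slope = (47.7 − 30.3)/(4 − 1) = 5.8, so p = 24.5 + 5.8q.
Competitive equilibrium: 51.45 − 5q = 24.5 + 5.8q → q* = 2.4954, p* = 38.9731.
Marginal revenue: MR = 51.45 − 10q. Set MR = MC: 51.45 − 10q = 24.5 + 5.8q → q_m = 1.7057.
Price p_m = 51.45 − 5·1.7057 = 42.9215; MC(q_m) = 24.5 + 5.8·1.7057 = 34.3931.
Competitive q* = 2.4954, so Δq = 0.7897; wedge = 42.9215 − 34.3931 = 8.5284.
DWL = ½ × 0.7897 × 8.5284 = 3.37.

3.37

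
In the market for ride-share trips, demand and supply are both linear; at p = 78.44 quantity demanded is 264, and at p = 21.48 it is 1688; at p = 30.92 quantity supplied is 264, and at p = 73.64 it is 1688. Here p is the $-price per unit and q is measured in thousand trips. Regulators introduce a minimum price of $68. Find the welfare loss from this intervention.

Demand slope = (21.48 − 78.44)/(1688 − 264) = −0.04, so p = 89 − 0.04q.
Supply slope = (73.64 − 30.92)/(1688 − 264) = 0.03, so p = 23 + 0.03q.
Competitive equilibrium: 89 − 0.04q = 23 + 0.03q → q* = 942.8571, p* = 51.2857.
At the floor p = 68, quantity demanded = (89 − 68)/0.04 = 525.
Sellers' marginal cost at q' = 525: 23 + 0.03·525 = 38.75.
Δq = 942.8571 − 525 = 417.8571; wedge = 68 − 38.75 = 29.25.
Deadweight loss = ½ × 417.8571 × 29.25 = $6111.16 thousand.

$6111.16 thousand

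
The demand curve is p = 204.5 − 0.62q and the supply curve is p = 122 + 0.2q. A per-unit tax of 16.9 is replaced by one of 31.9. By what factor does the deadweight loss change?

3.563

Competitive equilibrium: 204.5 − 0.62q = 122 + 0.2q → q* = 100.6098, p* = 142.122.
For a per-unit tax t: Δq = t/0.82, so DWL = ½·t·(t/0.82) = t²/1.64.
At t = 16.9: DWL = 174.152. At t = 31.9: DWL = 620.494.
Ratio = (31.9/16.9)² = 3.563.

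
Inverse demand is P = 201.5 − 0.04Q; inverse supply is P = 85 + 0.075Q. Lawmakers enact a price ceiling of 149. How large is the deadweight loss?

1466.67

Competitive equilibrium: 201.5 − 0.04Q = 85 + 0.075Q → Q* = 1013.0435, P* = 160.9783.
At the ceiling P = 149, quantity supplied = (149 − 85)/0.075 = 853.3333.
Willingness to pay at Q' = 853.3333: 201.5 − 0.04·853.3333 = 167.3667.
ΔQ = 1013.0435 − 853.3333 = 159.7102; wedge = 167.3667 − 149 = 18.3667.
The triangle = ½ × 159.7102 × 18.3667 = 1466.67.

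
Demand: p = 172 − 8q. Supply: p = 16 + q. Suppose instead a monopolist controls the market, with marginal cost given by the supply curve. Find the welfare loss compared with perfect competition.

Competitive equilibrium: 172 − 8q = 16 + q → q* = 17.3333, p* = 33.3333.
Marginal revenue: MR = 172 − 16q. Set MR = MC: 172 − 16q = 16 + q → q_m = 9.1765.
Price p_m = 172 − 8·9.1765 = 98.588; MC(q_m) = 16 + 1·9.1765 = 25.1765.
Competitive q* = 17.3333, so Δq = 8.1568; wedge = 98.588 − 25.1765 = 73.4115.
The triangle = ½ × 8.1568 × 73.4115 = 299.40.

299.40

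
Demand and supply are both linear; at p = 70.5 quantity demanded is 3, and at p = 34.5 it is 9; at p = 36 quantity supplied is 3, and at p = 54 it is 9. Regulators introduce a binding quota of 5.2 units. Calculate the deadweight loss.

Demand slope = (34.5 − 70.5)/(9 − 3) = −6, so p = 88.5 − 6q.
Supply slope = (54 − 36)/(9 − 3) = 3, so p = 27 + 3q.
Competitive equilibrium: 88.5 − 6q = 27 + 3q → q* = 6.8333, p* = 47.5.
At q = 5.2: demand price = 88.5 − 6·5.2 = 57.3; supply price = 27 + 3·5.2 = 42.6.
Δq = 6.8333 − 5.2 = 1.6333; wedge = 57.3 − 42.6 = 14.7.
The triangle = ½ × 1.6333 × 14.7 = 12.005.

12.005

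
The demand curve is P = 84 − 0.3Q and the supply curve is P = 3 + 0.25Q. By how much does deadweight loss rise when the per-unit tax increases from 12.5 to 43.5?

1578.18

Competitive equilibrium: 84 − 0.3Q = 3 + 0.25Q → Q* = 147.2727, P* = 39.8182.
For a per-unit tax t: ΔQ = t/0.55, so DWL = ½·t·(t/0.55) = t²/1.1.
At t = 12.5: DWL = 142.045. At t = 43.5: DWL = 1720.227.
Increase = 1720.227 − 142.045 = 1578.18.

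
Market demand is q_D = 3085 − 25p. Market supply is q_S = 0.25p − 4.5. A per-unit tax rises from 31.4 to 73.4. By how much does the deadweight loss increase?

In inverse form: demand p = 123.4 − 0.04q, supply p = 18 + 4q.
Competitive equilibrium: 123.4 − 0.04q = 18 + 4q → q* = 26.0891, p* = 122.3564.
For a per-unit tax t: Δq = t/4.04, so DWL = ½·t·(t/4.04) = t²/8.08.
At t = 31.4: DWL = 122.025. At t = 73.4: DWL = 666.777.
Increase = 666.777 − 122.025 = 544.75.

544.75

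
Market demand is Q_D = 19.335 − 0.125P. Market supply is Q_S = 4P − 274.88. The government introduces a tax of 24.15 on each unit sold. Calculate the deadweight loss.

35.35

In inverse form: demand P = 154.68 − 8Q, supply P = 68.72 + 0.25Q.
Competitive equilibrium: 154.68 − 8Q = 68.72 + 0.25Q → Q* = 10.4194, P* = 71.3248.
With the tax, the buyer price exceeds the seller price by 24.15: (154.68 − 8Q) − (68.72 + 0.25Q) = 24.15 → Q' = 7.4921.
ΔQ = 10.4194 − 7.4921 = 2.9273; the wedge equals the tax, 24.15.
Deadweight loss = ½ × 2.9273 × 24.15 = 35.35.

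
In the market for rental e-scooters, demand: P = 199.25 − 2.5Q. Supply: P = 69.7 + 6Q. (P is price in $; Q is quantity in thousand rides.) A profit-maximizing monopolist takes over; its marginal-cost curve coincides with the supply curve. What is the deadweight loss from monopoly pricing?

$50.99 thousand

Competitive equilibrium: 199.25 − 2.5Q = 69.7 + 6Q → Q* = 15.2412, P* = 161.1471.
Marginal revenue: MR = 199.25 − 5Q. Set MR = MC: 199.25 − 5Q = 69.7 + 6Q → Q_m = 11.7773.
Price P_m = 199.25 − 2.5·11.7773 = 169.8068; MC(Q_m) = 69.7 + 6·11.7773 = 140.3638.
Competitive Q* = 15.2412, so ΔQ = 3.4639; wedge = 169.8068 − 140.3638 = 29.443.
The triangle = ½ × 3.4639 × 29.443 = $50.99 thousand.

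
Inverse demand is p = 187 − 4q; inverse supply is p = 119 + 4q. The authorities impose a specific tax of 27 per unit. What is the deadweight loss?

45.56

Competitive equilibrium: 187 − 4q = 119 + 4q → q* = 8.5, p* = 153.
With the tax, the buyer price exceeds the seller price by 27: (187 − 4q) − (119 + 4q) = 27 → q' = 5.125.
Δq = 8.5 − 5.125 = 3.375; the wedge equals the tax, 27.
Deadweight loss = ½ × 3.375 × 27 = 45.56.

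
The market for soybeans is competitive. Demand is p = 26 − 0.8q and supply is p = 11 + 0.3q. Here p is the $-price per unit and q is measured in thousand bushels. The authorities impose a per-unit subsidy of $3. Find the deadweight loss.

$4.09 thousand

Competitive equilibrium: 26 − 0.8q = 11 + 0.3q → q* = 13.6364, p* = 15.0909.
The subsidy lowers effective supply by 3: p = 8 + 0.3q.
New quantity: 26 − 0.8q = 8 + 0.3q → q' = 16.3636.
Overproduction Δq = 16.3636 − 13.6364 = 2.7272; wedge = subsidy = 3.
DWL = ½ × 2.7272 × 3 = $4.09 thousand.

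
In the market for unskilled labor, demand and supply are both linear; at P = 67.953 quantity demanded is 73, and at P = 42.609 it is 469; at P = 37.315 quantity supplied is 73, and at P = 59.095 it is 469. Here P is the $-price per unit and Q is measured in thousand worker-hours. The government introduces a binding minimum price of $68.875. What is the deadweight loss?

$4397.79 thousand

Demand slope = (42.609 − 67.953)/(469 − 73) = −0.064, so P = 72.625 − 0.064Q.
Supply slope = (59.095 − 37.315)/(469 − 73) = 0.055, so P = 33.3 + 0.055Q.
Competitive equilibrium: 72.625 − 0.064Q = 33.3 + 0.055Q → Q* = 330.46218, P* = 51.47542.
At the floor P = 68.875, quantity demanded = (72.625 − 68.875)/0.064 = 58.59375.
Sellers' marginal cost at Q' = 58.59375: 33.3 + 0.055·58.59375 = 36.52266.
ΔQ = 330.46218 − 58.59375 = 271.86843; wedge = 68.875 − 36.52266 = 32.35234.
The triangle = ½ × 271.86843 × 32.35234 = $4397.79 thousand.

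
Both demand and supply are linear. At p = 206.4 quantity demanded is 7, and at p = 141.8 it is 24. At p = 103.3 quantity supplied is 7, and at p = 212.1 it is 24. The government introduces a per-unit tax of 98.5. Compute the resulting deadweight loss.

475.60

Demand slope = (141.8 − 206.4)/(24 − 7) = −3.8, so p = 233 − 3.8q.
Supply slope = (212.1 − 103.3)/(24 − 7) = 6.4, so p = 58.5 + 6.4q.
Competitive equilibrium: 233 − 3.8q = 58.5 + 6.4q → q* = 17.1078, p* = 167.9902.
With the tax, the buyer price exceeds the seller price by 98.5: (233 − 3.8q) − (58.5 + 6.4q) = 98.5 → q' = 7.451.
Δq = 17.1078 − 7.451 = 9.6568; the wedge equals the tax, 98.5.
The triangle = ½ × 9.6568 × 98.5 = 475.60.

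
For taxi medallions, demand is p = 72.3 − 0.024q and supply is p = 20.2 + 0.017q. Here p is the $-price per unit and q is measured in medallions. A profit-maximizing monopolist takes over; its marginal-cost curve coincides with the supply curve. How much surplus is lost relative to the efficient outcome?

$4512.92

Competitive equilibrium: 72.3 − 0.024q = 20.2 + 0.017q → q* = 1270.73171, p* = 41.80244.
Marginal revenue: MR = 72.3 − 0.048q. Set MR = MC: 72.3 − 0.048q = 20.2 + 0.017q → q_m = 801.53846.
Price p_m = 72.3 − 0.024·801.53846 = 53.06308; MC(q_m) = 20.2 + 0.017·801.53846 = 33.82615.
Competitive q* = 1270.73171, so Δq = 469.19325; wedge = 53.06308 − 33.82615 = 19.23693.
Welfare loss = ½ × 469.19325 × 19.23693 = $4512.92.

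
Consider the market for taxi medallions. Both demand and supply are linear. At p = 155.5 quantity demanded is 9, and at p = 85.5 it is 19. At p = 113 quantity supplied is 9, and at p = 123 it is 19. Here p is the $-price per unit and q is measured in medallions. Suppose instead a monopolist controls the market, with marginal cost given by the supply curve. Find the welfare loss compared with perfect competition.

Demand slope = (85.5 − 155.5)/(19 − 9) = −7, so p = 218.5 − 7q.
Supply slope = (123 − 113)/(19 − 9) = 1, so p = 104 + q.
Competitive equilibrium: 218.5 − 7q = 104 + q → q* = 14.3125, p* = 118.3125.
Marginal revenue: MR = 218.5 − 14q. Set MR = MC: 218.5 − 14q = 104 + q → q_m = 7.6333.
Price p_m = 218.5 − 7·7.6333 = 165.0669; MC(q_m) = 104 + 1·7.6333 = 111.6333.
Competitive q* = 14.3125, so Δq = 6.6792; wedge = 165.0669 − 111.6333 = 53.4336.
Welfare loss = ½ × 6.6792 × 53.4336 = $178.45.

$178.45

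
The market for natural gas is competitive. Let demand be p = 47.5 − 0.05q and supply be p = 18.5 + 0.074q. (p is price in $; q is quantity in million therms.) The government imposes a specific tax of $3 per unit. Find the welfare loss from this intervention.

$36.29 million

Competitive equilibrium: 47.5 − 0.05q = 18.5 + 0.074q → q* = 233.871, p* = 35.8065.
With the tax, the buyer price exceeds the seller price by 3: (47.5 − 0.05q) − (18.5 + 0.074q) = 3 → q' = 209.6774.
Δq = 233.871 − 209.6774 = 24.1936; the wedge equals the tax, 3.
DWL = ½ × 24.1936 × 3 = $36.29 million.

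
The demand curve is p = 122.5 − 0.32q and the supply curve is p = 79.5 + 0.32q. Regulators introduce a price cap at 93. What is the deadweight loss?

Competitive equilibrium: 122.5 − 0.32q = 79.5 + 0.32q → q* = 67.1875, p* = 101.
At the ceiling p = 93, quantity supplied = (93 − 79.5)/0.32 = 42.1875.
Willingness to pay at q' = 42.1875: 122.5 − 0.32·42.1875 = 109.
Δq = 67.1875 − 42.1875 = 25; wedge = 109 − 93 = 16.
Deadweight loss = ½ × 25 × 16 = 200.

200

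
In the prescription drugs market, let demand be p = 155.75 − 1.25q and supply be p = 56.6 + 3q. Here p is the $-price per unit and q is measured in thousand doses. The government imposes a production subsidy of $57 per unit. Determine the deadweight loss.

Competitive equilibrium: 155.75 − 1.25q = 56.6 + 3q → q* = 23.3294, p* = 126.5882.
The subsidy lowers effective supply by 57: p = 3q − 0.4.
New quantity: 155.75 − 1.25q = 3q − 0.4 → q' = 36.7412.
Overproduction Δq = 36.7412 − 23.3294 = 13.4118; wedge = subsidy = 57.
Welfare loss = ½ × 13.4118 × 57 = $382.24 thousand.

$382.24 thousand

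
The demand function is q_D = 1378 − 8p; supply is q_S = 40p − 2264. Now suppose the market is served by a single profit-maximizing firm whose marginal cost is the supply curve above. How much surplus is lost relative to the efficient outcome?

In inverse form: demand p = 172.25 − 0.125q, supply p = 56.6 + 0.025q.
Competitive equilibrium: 172.25 − 0.125q = 56.6 + 0.025q → q* = 771, p* = 75.875.
Marginal revenue: MR = 172.25 − 0.25q. Set MR = MC: 172.25 − 0.25q = 56.6 + 0.025q → q_m = 420.5455.
Price p_m = 172.25 − 0.125·420.5455 = 119.6818; MC(q_m) = 56.6 + 0.025·420.5455 = 67.1136.
Competitive q* = 771, so Δq = 350.4545; wedge = 119.6818 − 67.1136 = 52.5682.
Welfare loss = ½ × 350.4545 × 52.5682 = 9211.38.

9211.38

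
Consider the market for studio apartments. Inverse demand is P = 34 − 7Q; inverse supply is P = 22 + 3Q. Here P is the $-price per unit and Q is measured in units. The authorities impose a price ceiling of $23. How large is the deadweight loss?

$3.76

Competitive equilibrium: 34 − 7Q = 22 + 3Q → Q* = 1.2, P* = 25.6.
At the ceiling P = 23, quantity supplied = (23 − 22)/3 = 0.3333.
Willingness to pay at Q' = 0.3333: 34 − 7·0.3333 = 31.6669.
ΔQ = 1.2 − 0.3333 = 0.8667; wedge = 31.6669 − 23 = 8.6669.
Welfare loss = ½ × 0.8667 × 8.6669 = $3.76.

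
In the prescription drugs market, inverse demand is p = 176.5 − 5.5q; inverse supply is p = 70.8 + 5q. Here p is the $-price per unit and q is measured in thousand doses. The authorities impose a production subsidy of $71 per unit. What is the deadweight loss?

Competitive equilibrium: 176.5 − 5.5q = 70.8 + 5q → q* = 10.0667, p* = 121.1333.
The subsidy lowers effective supply by 71: p = 5q − 0.2.
New quantity: 176.5 − 5.5q = 5q − 0.2 → q' = 16.8286.
Overproduction Δq = 16.8286 − 10.0667 = 6.7619; wedge = subsidy = 71.
The triangle = ½ × 6.7619 × 71 = $240.05 thousand.

$240.05 thousand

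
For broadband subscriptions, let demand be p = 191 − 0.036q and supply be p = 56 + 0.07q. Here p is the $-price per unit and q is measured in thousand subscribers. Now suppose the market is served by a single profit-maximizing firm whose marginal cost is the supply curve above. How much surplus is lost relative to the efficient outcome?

$5525.35 thousand

Competitive equilibrium: 191 − 0.036q = 56 + 0.07q → q* = 1273.58491, p* = 145.15094.
Marginal revenue: MR = 191 − 0.072q. Set MR = MC: 191 − 0.072q = 56 + 0.07q → q_m = 950.70423.
Price p_m = 191 − 0.036·950.70423 = 156.77465; MC(q_m) = 56 + 0.07·950.70423 = 122.5493.
Competitive q* = 1273.58491, so Δq = 322.88068; wedge = 156.77465 − 122.5493 = 34.22535.
The triangle = ½ × 322.88068 × 34.22535 = $5525.35 thousand.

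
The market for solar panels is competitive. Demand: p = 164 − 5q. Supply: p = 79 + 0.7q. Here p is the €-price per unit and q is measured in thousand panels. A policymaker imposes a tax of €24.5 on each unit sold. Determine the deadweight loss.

Competitive equilibrium: 164 − 5q = 79 + 0.7q → q* = 14.9123, p* = 89.4386.
With the tax, the buyer price exceeds the seller price by 24.5: (164 − 5q) − (79 + 0.7q) = 24.5 → q' = 10.614.
Δq = 14.9123 − 10.614 = 4.2983; the wedge equals the tax, 24.5.
The triangle = ½ × 4.2983 × 24.5 = €52.65 thousand.

€52.65 thousand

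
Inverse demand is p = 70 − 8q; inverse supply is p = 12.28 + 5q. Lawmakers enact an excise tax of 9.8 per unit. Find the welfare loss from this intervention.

Competitive equilibrium: 70 − 8q = 12.28 + 5q → q* = 4.44, p* = 34.48.
With the tax, the buyer price exceeds the seller price by 9.8: (70 − 8q) − (12.28 + 5q) = 9.8 → q' = 3.6862.
Δq = 4.44 − 3.6862 = 0.7538; the wedge equals the tax, 9.8.
Deadweight loss = ½ × 0.7538 × 9.8 = 3.69.

3.69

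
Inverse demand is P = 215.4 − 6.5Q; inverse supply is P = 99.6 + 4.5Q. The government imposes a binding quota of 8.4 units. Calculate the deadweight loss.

Competitive equilibrium: 215.4 − 6.5Q = 99.6 + 4.5Q → Q* = 10.5273, P* = 146.9727.
At Q = 8.4: demand price = 215.4 − 6.5·8.4 = 160.8; supply price = 99.6 + 4.5·8.4 = 137.4.
ΔQ = 10.5273 − 8.4 = 2.1273; wedge = 160.8 − 137.4 = 23.4.
Deadweight loss = ½ × 2.1273 × 23.4 = 24.89.

24.89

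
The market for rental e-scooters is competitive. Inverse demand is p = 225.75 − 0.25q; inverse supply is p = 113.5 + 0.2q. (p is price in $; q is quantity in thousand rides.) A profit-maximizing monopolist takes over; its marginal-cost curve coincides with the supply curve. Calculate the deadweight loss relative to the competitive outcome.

Competitive equilibrium: 225.75 − 0.25q = 113.5 + 0.2q → q* = 249.4444, p* = 163.3889.
Marginal revenue: MR = 225.75 − 0.5q. Set MR = MC: 225.75 − 0.5q = 113.5 + 0.2q → q_m = 160.3571.
Price p_m = 225.75 − 0.25·160.3571 = 185.6607; MC(q_m) = 113.5 + 0.2·160.3571 = 145.5714.
Competitive q* = 249.4444, so Δq = 89.0873; wedge = 185.6607 − 145.5714 = 40.0893.
Welfare loss = ½ × 89.0873 × 40.0893 = $1785.72 thousand.

$1785.72 thousand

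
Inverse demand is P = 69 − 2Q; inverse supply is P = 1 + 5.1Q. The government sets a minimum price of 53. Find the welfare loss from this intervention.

Competitive equilibrium: 69 − 2Q = 1 + 5.1Q → Q* = 9.5775, P* = 49.8451.
At the floor P = 53, quantity demanded = (69 − 53)/2 = 8.
Sellers' marginal cost at Q' = 8: 1 + 5.1·8 = 41.8.
ΔQ = 9.5775 − 8 = 1.5775; wedge = 53 − 41.8 = 11.2.
Deadweight loss = ½ × 1.5775 × 11.2 = 8.83.

8.83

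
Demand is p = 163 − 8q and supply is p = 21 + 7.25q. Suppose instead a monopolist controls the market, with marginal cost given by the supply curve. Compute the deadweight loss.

78.27

Competitive equilibrium: 163 − 8q = 21 + 7.25q → q* = 9.3115, p* = 88.5082.
Marginal revenue: MR = 163 − 16q. Set MR = MC: 163 − 16q = 21 + 7.25q → q_m = 6.1075.
Price p_m = 163 − 8·6.1075 = 114.14; MC(q_m) = 21 + 7.25·6.1075 = 65.2794.
Competitive q* = 9.3115, so Δq = 3.204; wedge = 114.14 − 65.2794 = 48.8606.
The triangle = ½ × 3.204 × 48.8606 = 78.27.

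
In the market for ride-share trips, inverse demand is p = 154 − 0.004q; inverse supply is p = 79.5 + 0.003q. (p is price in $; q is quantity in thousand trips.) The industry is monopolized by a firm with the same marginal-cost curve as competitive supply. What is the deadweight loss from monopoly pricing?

Competitive equilibrium: 154 − 0.004q = 79.5 + 0.003q → q* = 10642.85714, p* = 111.42857.
Marginal revenue: MR = 154 − 0.008q. Set MR = MC: 154 − 0.008q = 79.5 + 0.003q → q_m = 6772.72727.
Price p_m = 154 − 0.004·6772.72727 = 126.90909; MC(q_m) = 79.5 + 0.003·6772.72727 = 99.81818.
Competitive q* = 10642.85714, so Δq = 3870.12987; wedge = 126.90909 − 99.81818 = 27.09091.
Deadweight loss = ½ × 3870.12987 × 27.09091 = $52422.67 thousand.

$52422.67 thousand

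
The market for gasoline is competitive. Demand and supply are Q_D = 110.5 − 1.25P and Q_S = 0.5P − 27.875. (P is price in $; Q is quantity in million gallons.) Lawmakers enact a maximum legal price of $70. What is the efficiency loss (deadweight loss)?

In inverse form: demand P = 88.4 − 0.8Q, supply P = 55.75 + 2Q.
Competitive equilibrium: 88.4 − 0.8Q = 55.75 + 2Q → Q* = 11.6607, P* = 79.0714.
At the ceiling P = 70, quantity supplied = (70 − 55.75)/2 = 7.125.
Willingness to pay at Q' = 7.125: 88.4 − 0.8·7.125 = 82.7.
ΔQ = 11.6607 − 7.125 = 4.5357; wedge = 82.7 − 70 = 12.7.
Welfare loss = ½ × 4.5357 × 12.7 = $28.80 million.

$28.80 million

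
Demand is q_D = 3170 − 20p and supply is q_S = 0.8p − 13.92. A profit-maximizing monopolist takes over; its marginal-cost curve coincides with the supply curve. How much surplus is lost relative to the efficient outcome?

10.50

In inverse form: demand p = 158.5 − 0.05q, supply p = 17.4 + 1.25q.
Competitive equilibrium: 158.5 − 0.05q = 17.4 + 1.25q → q* = 108.5385, p* = 153.0731.
Marginal revenue: MR = 158.5 − 0.1q. Set MR = MC: 158.5 − 0.1q = 17.4 + 1.25q → q_m = 104.5185.
Price p_m = 158.5 − 0.05·104.5185 = 153.2741; MC(q_m) = 17.4 + 1.25·104.5185 = 148.0481.
Competitive q* = 108.5385, so Δq = 4.02; wedge = 153.2741 − 148.0481 = 5.226.
Deadweight loss = ½ × 4.02 × 5.226 = 10.50.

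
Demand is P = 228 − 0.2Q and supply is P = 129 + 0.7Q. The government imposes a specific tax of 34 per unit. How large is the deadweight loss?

642.22

Competitive equilibrium: 228 − 0.2Q = 129 + 0.7Q → Q* = 110, P* = 206.
With the tax, the buyer price exceeds the seller price by 34: (228 − 0.2Q) − (129 + 0.7Q) = 34 → Q' = 72.2222.
ΔQ = 110 − 72.2222 = 37.7778; the wedge equals the tax, 34.
Welfare loss = ½ × 37.7778 × 34 = 642.22.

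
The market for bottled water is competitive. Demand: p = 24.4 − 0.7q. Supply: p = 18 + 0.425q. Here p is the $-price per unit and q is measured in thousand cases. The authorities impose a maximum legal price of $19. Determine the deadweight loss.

Competitive equilibrium: 24.4 − 0.7q = 18 + 0.425q → q* = 5.6889, p* = 20.4178.
At the ceiling p = 19, quantity supplied = (19 − 18)/0.425 = 2.3529.
Willingness to pay at q' = 2.3529: 24.4 − 0.7·2.3529 = 22.753.
Δq = 5.6889 − 2.3529 = 3.336; wedge = 22.753 − 19 = 3.753.
Deadweight loss = ½ × 3.336 × 3.753 = $6.26 thousand.

$6.26 thousand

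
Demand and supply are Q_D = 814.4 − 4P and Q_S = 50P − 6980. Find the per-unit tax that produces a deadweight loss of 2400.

36

In inverse form: demand P = 203.6 − 0.25Q, supply P = 139.6 + 0.02Q.
Competitive equilibrium: 203.6 − 0.25Q = 139.6 + 0.02Q → Q* = 237.037, P* = 144.3407.
A tax t gives ΔQ = t/0.27 and wedge t, so DWL = t²/0.54.
t²/0.54 = 2400 → t² = 1296 → t = 36.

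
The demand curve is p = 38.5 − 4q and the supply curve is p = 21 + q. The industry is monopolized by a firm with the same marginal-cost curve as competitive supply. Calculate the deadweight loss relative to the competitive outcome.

6.05

Competitive equilibrium: 38.5 − 4q = 21 + q → q* = 3.5, p* = 24.5.
Marginal revenue: MR = 38.5 − 8q. Set MR = MC: 38.5 − 8q = 21 + q → q_m = 1.9444.
Price p_m = 38.5 − 4·1.9444 = 30.7224; MC(q_m) = 21 + 1·1.9444 = 22.9444.
Competitive q* = 3.5, so Δq = 1.5556; wedge = 30.7224 − 22.9444 = 7.778.
Welfare loss = ½ × 1.5556 × 7.778 = 6.05.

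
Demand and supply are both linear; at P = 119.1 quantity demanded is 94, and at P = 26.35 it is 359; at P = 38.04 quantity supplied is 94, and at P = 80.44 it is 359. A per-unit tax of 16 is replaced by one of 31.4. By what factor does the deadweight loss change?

Demand slope = (26.35 − 119.1)/(359 − 94) = −0.35, so P = 152 − 0.35Q.
Supply slope = (80.44 − 38.04)/(359 − 94) = 0.16, so P = 23 + 0.16Q.
Competitive equilibrium: 152 − 0.35Q = 23 + 0.16Q → Q* = 252.9412, P* = 63.4706.
For a per-unit tax t: ΔQ = t/0.51, so DWL = ½·t·(t/0.51) = t²/1.02.
At t = 16: DWL = 250.980. At t = 31.4: DWL = 966.627.
Ratio = (31.4/16)² = 3.851.

3.851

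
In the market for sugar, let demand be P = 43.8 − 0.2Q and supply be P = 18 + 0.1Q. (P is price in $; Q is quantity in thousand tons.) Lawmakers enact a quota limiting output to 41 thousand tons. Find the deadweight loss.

Competitive equilibrium: 43.8 − 0.2Q = 18 + 0.1Q → Q* = 86, P* = 26.6.
At Q = 41: demand price = 43.8 − 0.2·41 = 35.6; supply price = 18 + 0.1·41 = 22.1.
ΔQ = 86 − 41 = 45; wedge = 35.6 − 22.1 = 13.5.
Deadweight loss = ½ × 45 × 13.5 = $303.75 thousand.

$303.75 thousand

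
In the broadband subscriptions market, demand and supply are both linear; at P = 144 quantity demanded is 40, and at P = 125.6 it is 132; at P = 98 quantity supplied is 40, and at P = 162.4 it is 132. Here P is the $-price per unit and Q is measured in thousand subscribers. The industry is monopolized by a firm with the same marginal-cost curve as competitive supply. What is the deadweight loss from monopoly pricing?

Demand slope = (125.6 − 144)/(132 − 40) = −0.2, so P = 152 − 0.2Q.
Supply slope = (162.4 − 98)/(132 − 40) = 0.7, so P = 70 + 0.7Q.
Competitive equilibrium: 152 − 0.2Q = 70 + 0.7Q → Q* = 91.1111, P* = 133.7778.
Marginal revenue: MR = 152 − 0.4Q. Set MR = MC: 152 − 0.4Q = 70 + 0.7Q → Q_m = 74.5455.
Price P_m = 152 − 0.2·74.5455 = 137.0909; MC(Q_m) = 70 + 0.7·74.5455 = 122.1819.
Competitive Q* = 91.1111, so ΔQ = 16.5656; wedge = 137.0909 − 122.1819 = 14.909.
Deadweight loss = ½ × 16.5656 × 14.909 = $123.49 thousand.

$123.49 thousand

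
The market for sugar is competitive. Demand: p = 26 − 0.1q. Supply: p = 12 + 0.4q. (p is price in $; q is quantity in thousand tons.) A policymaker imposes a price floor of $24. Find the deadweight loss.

Competitive equilibrium: 26 − 0.1q = 12 + 0.4q → q* = 28, p* = 23.2.
At the floor p = 24, quantity demanded = (26 − 24)/0.1 = 20.
Sellers' marginal cost at q' = 20: 12 + 0.4·20 = 20.
Δq = 28 − 20 = 8; wedge = 24 − 20 = 4.
Welfare loss = ½ × 8 × 4 = $16 thousand.

$16 thousand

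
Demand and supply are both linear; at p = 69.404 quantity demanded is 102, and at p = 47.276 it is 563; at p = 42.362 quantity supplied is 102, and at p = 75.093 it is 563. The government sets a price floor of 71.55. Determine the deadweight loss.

4400.50

Demand slope = (47.276 − 69.404)/(563 − 102) = −0.048, so p = 74.3 − 0.048q.
Supply slope = (75.093 − 42.362)/(563 − 102) = 0.071, so p = 35.12 + 0.071q.
Competitive equilibrium: 74.3 − 0.048q = 35.12 + 0.071q → q* = 329.2437, p* = 58.4963.
At the floor p = 71.55, quantity demanded = (74.3 − 71.55)/0.048 = 57.2917.
Sellers' marginal cost at q' = 57.2917: 35.12 + 0.071·57.2917 = 39.1877.
Δq = 329.2437 − 57.2917 = 271.952; wedge = 71.55 − 39.1877 = 32.3623.
Deadweight loss = ½ × 271.952 × 32.3623 = 4400.50.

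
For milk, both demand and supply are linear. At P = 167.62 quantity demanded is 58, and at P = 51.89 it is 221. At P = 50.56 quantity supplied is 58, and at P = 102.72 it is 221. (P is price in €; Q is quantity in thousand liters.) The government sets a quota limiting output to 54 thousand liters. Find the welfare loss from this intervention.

Demand slope = (51.89 − 167.62)/(221 − 58) = −0.71, so P = 208.8 − 0.71Q.
Supply slope = (102.72 − 50.56)/(221 − 58) = 0.32, so P = 32 + 0.32Q.
Competitive equilibrium: 208.8 − 0.71Q = 32 + 0.32Q → Q* = 171.6505, P* = 86.9282.
At Q = 54: demand price = 208.8 − 0.71·54 = 170.46; supply price = 32 + 0.32·54 = 49.28.
ΔQ = 171.6505 − 54 = 117.6505; wedge = 170.46 − 49.28 = 121.18.
Welfare loss = ½ × 117.6505 × 121.18 = €7128.44 thousand.

€7128.44 thousand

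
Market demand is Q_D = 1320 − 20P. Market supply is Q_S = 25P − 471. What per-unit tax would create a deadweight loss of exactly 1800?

In inverse form: demand P = 66 − 0.05Q, supply P = 18.84 + 0.04Q.
Competitive equilibrium: 66 − 0.05Q = 18.84 + 0.04Q → Q* = 524, P* = 39.8.
A tax t gives ΔQ = t/0.09 and wedge t, so DWL = t²/0.18.
t²/0.18 = 1800 → t² = 324 → t = 18.

18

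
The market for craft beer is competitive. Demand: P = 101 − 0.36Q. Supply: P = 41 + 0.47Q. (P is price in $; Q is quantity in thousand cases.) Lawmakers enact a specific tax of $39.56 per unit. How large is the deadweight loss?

Competitive equilibrium: 101 − 0.36Q = 41 + 0.47Q → Q* = 72.2892, P* = 74.9759.
With the tax, the buyer price exceeds the seller price by 39.56: (101 − 0.36Q) − (41 + 0.47Q) = 39.56 → Q' = 24.6265.
ΔQ = 72.2892 − 24.6265 = 47.6627; the wedge equals the tax, 39.56.
Deadweight loss = ½ × 47.6627 × 39.56 = $942.77 thousand.

$942.77 thousand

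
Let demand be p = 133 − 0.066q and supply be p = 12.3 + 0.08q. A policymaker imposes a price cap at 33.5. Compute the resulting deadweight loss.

Competitive equilibrium: 133 − 0.066q = 12.3 + 0.08q → q* = 826.7123, p* = 78.437.
At the ceiling p = 33.5, quantity supplied = (33.5 − 12.3)/0.08 = 265.
Willingness to pay at q' = 265: 133 − 0.066·265 = 115.51.
Δq = 826.7123 − 265 = 561.7123; wedge = 115.51 − 33.5 = 82.01.
DWL = ½ × 561.7123 × 82.01 = 23033.01.

23033.01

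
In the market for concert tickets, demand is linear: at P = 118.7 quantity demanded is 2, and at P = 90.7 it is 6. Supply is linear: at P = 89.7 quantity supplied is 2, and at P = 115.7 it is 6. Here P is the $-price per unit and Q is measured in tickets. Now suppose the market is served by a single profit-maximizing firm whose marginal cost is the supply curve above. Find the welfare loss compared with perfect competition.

Demand slope = (90.7 − 118.7)/(6 − 2) = −7, so P = 132.7 − 7Q.
Supply slope = (115.7 − 89.7)/(6 − 2) = 6.5, so P = 76.7 + 6.5Q.
Competitive equilibrium: 132.7 − 7Q = 76.7 + 6.5Q → Q* = 4.1481, P* = 103.663.
Marginal revenue: MR = 132.7 − 14Q. Set MR = MC: 132.7 − 14Q = 76.7 + 6.5Q → Q_m = 2.7317.
Price P_m = 132.7 − 7·2.7317 = 113.5781; MC(Q_m) = 76.7 + 6.5·2.7317 = 94.4561.
Competitive Q* = 4.1481, so ΔQ = 1.4164; wedge = 113.5781 − 94.4561 = 19.122.
The triangle = ½ × 1.4164 × 19.122 = $13.54.

$13.54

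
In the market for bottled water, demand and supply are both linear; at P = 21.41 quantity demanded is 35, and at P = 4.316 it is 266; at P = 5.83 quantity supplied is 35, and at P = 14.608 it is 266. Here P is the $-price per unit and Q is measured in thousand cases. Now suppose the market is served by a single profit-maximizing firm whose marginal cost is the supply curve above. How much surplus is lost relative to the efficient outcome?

Demand slope = (4.316 − 21.41)/(266 − 35) = −0.074, so P = 24 − 0.074Q.
Supply slope = (14.608 − 5.83)/(266 − 35) = 0.038, so P = 4.5 + 0.038Q.
Competitive equilibrium: 24 − 0.074Q = 4.5 + 0.038Q → Q* = 174.1071, P* = 11.1161.
Marginal revenue: MR = 24 − 0.148Q. Set MR = MC: 24 − 0.148Q = 4.5 + 0.038Q → Q_m = 104.8387.
Price P_m = 24 − 0.074·104.8387 = 16.2419; MC(Q_m) = 4.5 + 0.038·104.8387 = 8.4839.
Competitive Q* = 174.1071, so ΔQ = 69.2684; wedge = 16.2419 − 8.4839 = 7.758.
Welfare loss = ½ × 69.2684 × 7.758 = $268.69 thousand.

$268.69 thousand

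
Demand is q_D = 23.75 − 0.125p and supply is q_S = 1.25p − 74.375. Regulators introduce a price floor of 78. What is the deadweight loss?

In inverse form: demand p = 190 − 8q, supply p = 59.5 + 0.8q.
Competitive equilibrium: 190 − 8q = 59.5 + 0.8q → q* = 14.8295, p* = 71.3636.
At the floor p = 78, quantity demanded = (190 − 78)/8 = 14.
Sellers' marginal cost at q' = 14: 59.5 + 0.8·14 = 70.7.
Δq = 14.8295 − 14 = 0.8295; wedge = 78 − 70.7 = 7.3.
Welfare loss = ½ × 0.8295 × 7.3 = 3.03.

3.03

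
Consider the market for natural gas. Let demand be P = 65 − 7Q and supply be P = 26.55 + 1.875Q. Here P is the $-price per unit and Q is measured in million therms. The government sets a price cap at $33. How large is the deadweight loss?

$3.53 million

Competitive equilibrium: 65 − 7Q = 26.55 + 1.875Q → Q* = 4.3324, P* = 34.6732.
At the ceiling P = 33, quantity supplied = (33 − 26.55)/1.875 = 3.44.
Willingness to pay at Q' = 3.44: 65 − 7·3.44 = 40.92.
ΔQ = 4.3324 − 3.44 = 0.8924; wedge = 40.92 − 33 = 7.92.
Welfare loss = ½ × 0.8924 × 7.92 = $3.53 million.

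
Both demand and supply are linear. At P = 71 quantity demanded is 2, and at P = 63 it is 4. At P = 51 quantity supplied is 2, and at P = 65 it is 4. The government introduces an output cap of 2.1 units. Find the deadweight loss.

Demand slope = (63 − 71)/(4 − 2) = −4, so P = 79 − 4Q.
Supply slope = (65 − 51)/(4 − 2) = 7, so P = 37 + 7Q.
Competitive equilibrium: 79 − 4Q = 37 + 7Q → Q* = 3.8182, P* = 63.7273.
At Q = 2.1: demand price = 79 − 4·2.1 = 70.6; supply price = 37 + 7·2.1 = 51.7.
ΔQ = 3.8182 − 2.1 = 1.7182; wedge = 70.6 − 51.7 = 18.9.
DWL = ½ × 1.7182 × 18.9 = 16.24.

16.24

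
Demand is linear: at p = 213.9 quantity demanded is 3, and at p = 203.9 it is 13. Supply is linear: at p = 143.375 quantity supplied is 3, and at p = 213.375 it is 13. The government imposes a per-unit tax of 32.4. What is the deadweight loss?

Demand slope = (203.9 − 213.9)/(13 − 3) = −1, so p = 216.9 − q.
Supply slope = (213.375 − 143.375)/(13 − 3) = 7, so p = 122.375 + 7q.
Competitive equilibrium: 216.9 − q = 122.375 + 7q → q* = 11.8156, p* = 205.0844.
With the tax, the buyer price exceeds the seller price by 32.4: (216.9 − q) − (122.375 + 7q) = 32.4 → q' = 7.7656.
Δq = 11.8156 − 7.7656 = 4.05; the wedge equals the tax, 32.4.
The triangle = ½ × 4.05 × 32.4 = 65.61.

65.61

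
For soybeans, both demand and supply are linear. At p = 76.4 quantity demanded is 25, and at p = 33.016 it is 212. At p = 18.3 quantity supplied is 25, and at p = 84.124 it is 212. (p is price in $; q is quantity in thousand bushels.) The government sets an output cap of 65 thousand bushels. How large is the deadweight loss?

Demand slope = (33.016 − 76.4)/(212 − 25) = −0.232, so p = 82.2 − 0.232q.
Supply slope = (84.124 − 18.3)/(212 − 25) = 0.352, so p = 9.5 + 0.352q.
Competitive equilibrium: 82.2 − 0.232q = 9.5 + 0.352q → q* = 124.4863, p* = 53.3192.
At q = 65: demand price = 82.2 − 0.232·65 = 67.12; supply price = 9.5 + 0.352·65 = 32.38.
Δq = 124.4863 − 65 = 59.4863; wedge = 67.12 − 32.38 = 34.74.
Deadweight loss = ½ × 59.4863 × 34.74 = $1033.28 thousand.

$1033.28 thousand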